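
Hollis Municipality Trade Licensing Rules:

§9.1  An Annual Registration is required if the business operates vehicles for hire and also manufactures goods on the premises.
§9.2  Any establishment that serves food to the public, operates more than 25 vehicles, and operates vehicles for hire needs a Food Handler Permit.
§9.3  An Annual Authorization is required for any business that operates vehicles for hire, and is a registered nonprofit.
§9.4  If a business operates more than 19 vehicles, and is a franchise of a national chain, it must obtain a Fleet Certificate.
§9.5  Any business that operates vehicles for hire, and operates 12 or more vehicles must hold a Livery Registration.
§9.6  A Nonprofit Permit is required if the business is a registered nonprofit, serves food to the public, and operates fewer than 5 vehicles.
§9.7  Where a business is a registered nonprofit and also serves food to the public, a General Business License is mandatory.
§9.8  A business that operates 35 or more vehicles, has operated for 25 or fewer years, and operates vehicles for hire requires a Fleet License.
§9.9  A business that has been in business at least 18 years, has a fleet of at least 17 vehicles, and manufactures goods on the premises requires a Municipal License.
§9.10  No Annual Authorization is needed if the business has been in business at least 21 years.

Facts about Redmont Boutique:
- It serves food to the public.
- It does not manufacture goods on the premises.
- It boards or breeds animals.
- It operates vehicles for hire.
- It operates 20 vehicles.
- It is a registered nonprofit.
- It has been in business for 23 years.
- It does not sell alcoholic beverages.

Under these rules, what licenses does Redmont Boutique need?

§9.1 operates vehicles for hire; does not manufacture goods on the premises → Annual Registration not required.
§9.2 serves food to the public; vehicles 20 ≤ 25; operates vehicles for hire → Food Handler Permit not required.
§9.3 operates vehicles for hire; is a registered nonprofit → Annual Authorization required.
§9.4 vehicles 20 > 19; is a registered nonprofit (not: is a franchise of a national chain) → Fleet Certificate not required.
§9.5 operates vehicles for hire; vehicles 20 ≥ 12 → Livery Registration required.
§9.6 is a registered nonprofit; serves food to the public; vehicles 20 ≥ 5 → Nonprofit Permit not required.
§9.7 is a registered nonprofit; serves food to the public → General Business License required.
§9.8 vehicles 20 < 35; years in business 23 ≤ 25; operates vehicles for hire → Fleet License not required.
§9.9 years in business 23 ≥ 18; vehicles 20 ≥ 17; does not manufacture goods on the premises → Municipal License not required.
§9.10 years in business 23 ≥ 21 → exempt from Annual Authorization.

General Business License, Livery Registration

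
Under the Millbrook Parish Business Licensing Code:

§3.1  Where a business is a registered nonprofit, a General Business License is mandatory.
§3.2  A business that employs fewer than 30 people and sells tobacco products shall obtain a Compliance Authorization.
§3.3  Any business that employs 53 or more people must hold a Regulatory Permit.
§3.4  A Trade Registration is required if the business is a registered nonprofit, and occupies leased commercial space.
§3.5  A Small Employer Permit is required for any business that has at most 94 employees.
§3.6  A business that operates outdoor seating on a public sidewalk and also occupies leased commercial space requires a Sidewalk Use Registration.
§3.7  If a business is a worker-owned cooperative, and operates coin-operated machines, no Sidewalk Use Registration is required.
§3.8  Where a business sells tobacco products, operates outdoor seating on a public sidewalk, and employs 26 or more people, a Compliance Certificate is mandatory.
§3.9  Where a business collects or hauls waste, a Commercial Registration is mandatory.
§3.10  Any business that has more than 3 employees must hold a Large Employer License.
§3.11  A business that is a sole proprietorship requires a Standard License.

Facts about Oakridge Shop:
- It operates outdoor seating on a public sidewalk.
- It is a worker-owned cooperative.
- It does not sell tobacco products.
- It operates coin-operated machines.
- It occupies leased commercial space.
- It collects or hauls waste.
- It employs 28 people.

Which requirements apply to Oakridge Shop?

§3.1 is a worker-owned cooperative (not: is a registered nonprofit) → General Business License not required.
§3.2 employees 28 < 30; does not sell tobacco products → Compliance Authorization not required.
§3.3 employees 28 < 53 → Regulatory Permit not required.
§3.4 is a worker-owned cooperative (not: is a registered nonprofit); occupies leased commercial space → Trade Registration not required.
§3.5 employees 28 ≤ 94 → Small Employer Permit required.
§3.6 operates outdoor seating on a public sidewalk; occupies leased commercial space → Sidewalk Use Registration required.
§3.7 is a worker-owned cooperative; operates coin-operated machines → exempt from Sidewalk Use Registration.
§3.8 does not sell tobacco products; operates outdoor seating on a public sidewalk; employees 28 ≥ 26 → Compliance Certificate not required.
§3.9 collects or hauls waste → Commercial Registration required.
§3.10 employees 28 > 3 → Large Employer License required.
§3.11 is a worker-owned cooperative (not: is a sole proprietorship) → Standard License not required.

Commercial Registration, Large Employer License, Small Employer Permit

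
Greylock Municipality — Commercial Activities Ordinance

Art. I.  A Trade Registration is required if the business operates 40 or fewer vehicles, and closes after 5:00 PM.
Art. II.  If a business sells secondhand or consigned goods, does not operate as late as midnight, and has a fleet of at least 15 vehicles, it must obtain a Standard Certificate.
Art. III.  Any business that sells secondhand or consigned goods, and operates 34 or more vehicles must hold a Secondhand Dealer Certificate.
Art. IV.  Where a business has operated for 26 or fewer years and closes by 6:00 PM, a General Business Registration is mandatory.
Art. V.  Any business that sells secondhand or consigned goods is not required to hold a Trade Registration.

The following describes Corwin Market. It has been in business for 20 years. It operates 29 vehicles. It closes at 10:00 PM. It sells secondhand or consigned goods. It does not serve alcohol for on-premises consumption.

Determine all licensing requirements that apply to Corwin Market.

Standard Certificate

Art. I. vehicles 29 ≤ 40; closes 10:00 PM, after 5:00 PM → Trade Registration required.
Art. II. sells secondhand or consigned goods; closes 10:00 PM, at/before midnight; vehicles 29 ≥ 15 → Standard Certificate required.
Art. III. sells secondhand or consigned goods; vehicles 29 < 34 → Secondhand Dealer Certificate not required.
Art. IV. years in business 20 ≤ 26; closes 10:00 PM, after 6:00 PM → General Business Registration not required.
Art. V. sells secondhand or consigned goods → exempt from Trade Registration.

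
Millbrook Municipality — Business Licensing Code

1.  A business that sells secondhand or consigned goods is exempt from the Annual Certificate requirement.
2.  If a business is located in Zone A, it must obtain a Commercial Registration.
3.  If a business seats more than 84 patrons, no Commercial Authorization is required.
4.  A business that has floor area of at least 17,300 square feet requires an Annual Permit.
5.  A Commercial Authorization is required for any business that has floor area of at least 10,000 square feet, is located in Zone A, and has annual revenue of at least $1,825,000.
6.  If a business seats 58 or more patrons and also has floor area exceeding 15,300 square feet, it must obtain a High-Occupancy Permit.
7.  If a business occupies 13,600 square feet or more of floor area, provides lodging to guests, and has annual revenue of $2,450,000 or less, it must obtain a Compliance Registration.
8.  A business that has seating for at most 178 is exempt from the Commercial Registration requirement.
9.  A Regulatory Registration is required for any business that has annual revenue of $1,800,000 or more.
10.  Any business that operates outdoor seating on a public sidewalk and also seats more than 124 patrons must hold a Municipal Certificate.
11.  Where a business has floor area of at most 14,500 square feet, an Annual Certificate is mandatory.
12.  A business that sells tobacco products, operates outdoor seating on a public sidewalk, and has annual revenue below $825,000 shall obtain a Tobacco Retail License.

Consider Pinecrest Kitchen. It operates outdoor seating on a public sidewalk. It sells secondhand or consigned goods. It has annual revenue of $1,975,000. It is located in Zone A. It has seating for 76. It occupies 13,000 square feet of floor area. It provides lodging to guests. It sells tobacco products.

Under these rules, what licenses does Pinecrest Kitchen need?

Commercial Authorization, Regulatory Registration

1. sells secondhand or consigned goods → exempt from Annual Certificate.
2. is located in Zone A → Commercial Registration required.
3. seating 76 ≤ 84 → Commercial Authorization exemption does not apply.
4. floor area 13,000 square feet < 17,300 square feet → Annual Permit not required.
5. floor area 13,000 square feet ≥ 10,000 square feet; is located in Zone A; revenue $1,975,000 ≥ $1,825,000 → Commercial Authorization required.
6. seating 76 ≥ 58; floor area 13,000 square feet ≤ 15,300 square feet → High-Occupancy Permit not required.
7. floor area 13,000 square feet < 13,600 square feet; provides lodging to guests; revenue $1,975,000 ≤ $2,450,000 → Compliance Registration not required.
8. seating 76 ≤ 178 → exempt from Commercial Registration.
9. revenue $1,975,000 ≥ $1,800,000 → Regulatory Registration required.
10. operates outdoor seating on a public sidewalk; seating 76 ≤ 124 → Municipal Certificate not required.
11. floor area 13,000 square feet ≤ 14,500 square feet → Annual Certificate required.
12. sells tobacco products; operates outdoor seating on a public sidewalk; revenue $1,975,000 ≥ $825,000 → Tobacco Retail License not required.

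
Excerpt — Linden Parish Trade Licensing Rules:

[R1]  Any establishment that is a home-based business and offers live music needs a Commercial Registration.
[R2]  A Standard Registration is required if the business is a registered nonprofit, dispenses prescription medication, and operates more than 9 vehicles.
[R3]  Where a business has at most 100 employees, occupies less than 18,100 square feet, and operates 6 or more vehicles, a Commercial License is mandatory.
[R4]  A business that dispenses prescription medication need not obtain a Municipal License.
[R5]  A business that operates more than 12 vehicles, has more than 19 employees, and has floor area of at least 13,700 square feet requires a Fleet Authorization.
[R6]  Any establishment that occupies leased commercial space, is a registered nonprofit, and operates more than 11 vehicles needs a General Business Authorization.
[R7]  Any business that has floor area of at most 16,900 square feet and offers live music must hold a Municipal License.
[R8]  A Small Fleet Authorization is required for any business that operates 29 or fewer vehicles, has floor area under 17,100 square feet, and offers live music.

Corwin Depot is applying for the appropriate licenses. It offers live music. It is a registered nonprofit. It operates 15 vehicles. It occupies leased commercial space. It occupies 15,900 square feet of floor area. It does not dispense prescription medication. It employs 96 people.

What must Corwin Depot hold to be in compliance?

[R1] occupies leased commercial space (not: is a home-based business); offers live music → Commercial Registration not required.
[R2] is a registered nonprofit; does not dispense prescription medication; vehicles 15 > 9 → Standard Registration not required.
[R3] employees 96 ≤ 100; floor area 15,900 square feet < 18,100 square feet; vehicles 15 ≥ 6 → Commercial License required.
[R4] does not dispense prescription medication → Municipal License exemption does not apply.
[R5] vehicles 15 > 12; employees 96 > 19; floor area 15,900 square feet ≥ 13,700 square feet → Fleet Authorization required.
[R6] occupies leased commercial space; is a registered nonprofit; vehicles 15 > 11 → General Business Authorization required.
[R7] floor area 15,900 square feet ≤ 16,900 square feet; offers live music → Municipal License required.
[R8] vehicles 15 ≤ 29; floor area 15,900 square feet < 17,100 square feet; offers live music → Small Fleet Authorization required.

Commercial License, Fleet Authorization, General Business Authorization, Municipal License, Small Fleet Authorization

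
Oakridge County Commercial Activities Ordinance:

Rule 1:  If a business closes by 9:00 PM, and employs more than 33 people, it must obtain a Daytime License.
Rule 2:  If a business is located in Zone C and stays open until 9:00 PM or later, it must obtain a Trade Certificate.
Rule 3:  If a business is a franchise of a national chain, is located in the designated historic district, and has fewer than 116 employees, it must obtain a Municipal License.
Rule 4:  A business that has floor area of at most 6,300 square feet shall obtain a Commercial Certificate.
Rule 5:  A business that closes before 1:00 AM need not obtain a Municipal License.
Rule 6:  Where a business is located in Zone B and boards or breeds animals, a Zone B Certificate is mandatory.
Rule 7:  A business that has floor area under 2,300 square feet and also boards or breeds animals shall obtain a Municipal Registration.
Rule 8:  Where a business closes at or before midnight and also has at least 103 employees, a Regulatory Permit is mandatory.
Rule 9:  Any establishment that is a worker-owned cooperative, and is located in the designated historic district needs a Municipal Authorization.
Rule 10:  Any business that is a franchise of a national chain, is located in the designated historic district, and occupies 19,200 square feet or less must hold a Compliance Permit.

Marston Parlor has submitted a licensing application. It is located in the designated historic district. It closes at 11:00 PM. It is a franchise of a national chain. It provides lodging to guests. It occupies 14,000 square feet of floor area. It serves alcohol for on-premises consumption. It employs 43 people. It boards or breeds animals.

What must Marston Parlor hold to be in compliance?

Compliance Permit

Rule 1: closes 11:00 PM, after 9:00 PM; employees 43 > 33 → Daytime License not required.
Rule 2: is located in the designated historic district (not: is located in Zone C); closes 11:00 PM, after 9:00 PM → Trade Certificate not required.
Rule 3: is a franchise of a national chain; is located in the designated historic district; employees 43 < 116 → Municipal License required.
Rule 4: floor area 14,000 square feet > 6,300 square feet → Commercial Certificate not required.
Rule 5: closes 11:00 PM, at/before 1:00 AM → exempt from Municipal License.
Rule 6: is located in the designated historic district (not: is located in Zone B); boards or breeds animals → Zone B Certificate not required.
Rule 7: floor area 14,000 square feet ≥ 2,300 square feet; boards or breeds animals → Municipal Registration not required.
Rule 8: closes 11:00 PM, at/before midnight; employees 43 < 103 → Regulatory Permit not required.
Rule 9: is a franchise of a national chain (not: is a worker-owned cooperative); is located in the designated historic district → Municipal Authorization not required.
Rule 10: is a franchise of a national chain; is located in the designated historic district; floor area 14,000 square feet ≤ 19,200 square feet → Compliance Permit required.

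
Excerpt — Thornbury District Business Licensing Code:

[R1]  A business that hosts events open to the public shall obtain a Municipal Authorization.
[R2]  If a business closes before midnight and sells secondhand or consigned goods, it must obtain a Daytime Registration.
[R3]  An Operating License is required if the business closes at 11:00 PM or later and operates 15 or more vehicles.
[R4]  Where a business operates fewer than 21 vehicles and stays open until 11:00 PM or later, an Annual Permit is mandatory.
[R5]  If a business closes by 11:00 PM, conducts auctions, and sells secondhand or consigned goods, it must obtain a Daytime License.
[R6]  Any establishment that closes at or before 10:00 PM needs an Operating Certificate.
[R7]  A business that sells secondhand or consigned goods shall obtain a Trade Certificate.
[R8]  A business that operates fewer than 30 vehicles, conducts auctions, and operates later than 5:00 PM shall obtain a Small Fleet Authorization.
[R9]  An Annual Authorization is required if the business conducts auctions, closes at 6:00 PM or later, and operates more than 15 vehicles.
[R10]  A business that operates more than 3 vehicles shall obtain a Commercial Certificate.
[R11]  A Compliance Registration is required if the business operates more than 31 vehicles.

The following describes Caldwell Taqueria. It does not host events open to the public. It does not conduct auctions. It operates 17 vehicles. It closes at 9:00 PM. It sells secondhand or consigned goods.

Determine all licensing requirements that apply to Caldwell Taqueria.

Commercial Certificate, Daytime Registration, Operating Certificate, Trade Certificate

[R1] does not host events open to the public → Municipal Authorization not required.
[R2] closes 9:00 PM, at/before midnight; sells secondhand or consigned goods → Daytime Registration required.
[R3] closes 9:00 PM, at/before 11:00 PM; vehicles 17 ≥ 15 → Operating License not required.
[R4] vehicles 17 < 21; closes 9:00 PM, at/before 11:00 PM → Annual Permit not required.
[R5] closes 9:00 PM, at/before 11:00 PM; does not conduct auctions; sells secondhand or consigned goods → Daytime License not required.
[R6] closes 9:00 PM, at/before 10:00 PM → Operating Certificate required.
[R7] sells secondhand or consigned goods → Trade Certificate required.
[R8] vehicles 17 < 30; does not conduct auctions; closes 9:00 PM, after 5:00 PM → Small Fleet Authorization not required.
[R9] does not conduct auctions; closes 9:00 PM, after 6:00 PM; vehicles 17 > 15 → Annual Authorization not required.
[R10] vehicles 17 > 3 → Commercial Certificate required.
[R11] vehicles 17 ≤ 31 → Compliance Registration not required.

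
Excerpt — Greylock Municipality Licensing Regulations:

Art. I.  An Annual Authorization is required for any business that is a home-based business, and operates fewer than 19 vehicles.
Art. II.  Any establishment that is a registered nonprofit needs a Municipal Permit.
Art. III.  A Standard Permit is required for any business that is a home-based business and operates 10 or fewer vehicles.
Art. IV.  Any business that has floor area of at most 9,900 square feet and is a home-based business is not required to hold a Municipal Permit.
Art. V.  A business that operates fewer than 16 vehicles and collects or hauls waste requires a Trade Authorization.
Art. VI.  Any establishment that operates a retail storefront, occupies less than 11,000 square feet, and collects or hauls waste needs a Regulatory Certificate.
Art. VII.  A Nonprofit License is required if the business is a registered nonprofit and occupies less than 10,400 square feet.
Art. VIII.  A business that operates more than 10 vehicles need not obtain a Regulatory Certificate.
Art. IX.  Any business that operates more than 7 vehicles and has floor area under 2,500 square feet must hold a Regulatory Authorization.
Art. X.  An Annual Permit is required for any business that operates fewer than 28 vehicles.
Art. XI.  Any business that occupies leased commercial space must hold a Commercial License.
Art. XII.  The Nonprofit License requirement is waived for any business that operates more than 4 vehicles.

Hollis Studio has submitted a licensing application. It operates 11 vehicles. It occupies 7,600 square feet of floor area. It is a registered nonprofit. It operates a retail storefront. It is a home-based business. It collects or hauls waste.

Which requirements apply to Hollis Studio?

Annual Authorization, Annual Permit, Trade Authorization

Art. I. is a home-based business; vehicles 11 < 19 → Annual Authorization required.
Art. II. is a registered nonprofit → Municipal Permit required.
Art. III. is a home-based business; vehicles 11 > 10 → Standard Permit not required.
Art. IV. floor area 7,600 square feet ≤ 9,900 square feet; is a home-based business → exempt from Municipal Permit.
Art. V. vehicles 11 < 16; collects or hauls waste → Trade Authorization required.
Art. VI. operates a retail storefront; floor area 7,600 square feet < 11,000 square feet; collects or hauls waste → Regulatory Certificate required.
Art. VII. is a registered nonprofit; floor area 7,600 square feet < 10,400 square feet → Nonprofit License required.
Art. VIII. vehicles 11 > 10 → exempt from Regulatory Certificate.
Art. IX. vehicles 11 > 7; floor area 7,600 square feet ≥ 2,500 square feet → Regulatory Authorization not required.
Art. X. vehicles 11 < 28 → Annual Permit required.
Art. XI. is a home-based business (not: occupies leased commercial space) → Commercial License not required.
Art. XII. vehicles 11 > 4 → exempt from Nonprofit License.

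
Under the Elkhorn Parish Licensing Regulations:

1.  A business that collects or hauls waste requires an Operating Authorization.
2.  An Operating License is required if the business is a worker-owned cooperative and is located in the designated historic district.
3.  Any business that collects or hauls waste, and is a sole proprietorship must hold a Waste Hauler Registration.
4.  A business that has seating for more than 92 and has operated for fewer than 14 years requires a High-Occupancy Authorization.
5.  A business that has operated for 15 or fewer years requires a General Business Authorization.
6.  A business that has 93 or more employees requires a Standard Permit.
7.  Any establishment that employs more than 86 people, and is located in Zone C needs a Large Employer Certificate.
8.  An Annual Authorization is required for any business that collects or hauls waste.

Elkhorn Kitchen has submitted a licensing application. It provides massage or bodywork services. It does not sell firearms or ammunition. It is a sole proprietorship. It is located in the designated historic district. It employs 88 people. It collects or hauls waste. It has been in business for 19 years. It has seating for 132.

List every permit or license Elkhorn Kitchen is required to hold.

1. collects or hauls waste → Operating Authorization required.
2. is a sole proprietorship (not: is a worker-owned cooperative); is located in the designated historic district → Operating License not required.
3. collects or hauls waste; is a sole proprietorship → Waste Hauler Registration required.
4. seating 132 > 92; years in business 19 ≥ 14 → High-Occupancy Authorization not required.
5. years in business 19 > 15 → General Business Authorization not required.
6. employees 88 < 93 → Standard Permit not required.
7. employees 88 > 86; is located in the designated historic district (not: is located in Zone C) → Large Employer Certificate not required.
8. collects or hauls waste → Annual Authorization required.

Annual Authorization, Operating Authorization, Waste Hauler Registration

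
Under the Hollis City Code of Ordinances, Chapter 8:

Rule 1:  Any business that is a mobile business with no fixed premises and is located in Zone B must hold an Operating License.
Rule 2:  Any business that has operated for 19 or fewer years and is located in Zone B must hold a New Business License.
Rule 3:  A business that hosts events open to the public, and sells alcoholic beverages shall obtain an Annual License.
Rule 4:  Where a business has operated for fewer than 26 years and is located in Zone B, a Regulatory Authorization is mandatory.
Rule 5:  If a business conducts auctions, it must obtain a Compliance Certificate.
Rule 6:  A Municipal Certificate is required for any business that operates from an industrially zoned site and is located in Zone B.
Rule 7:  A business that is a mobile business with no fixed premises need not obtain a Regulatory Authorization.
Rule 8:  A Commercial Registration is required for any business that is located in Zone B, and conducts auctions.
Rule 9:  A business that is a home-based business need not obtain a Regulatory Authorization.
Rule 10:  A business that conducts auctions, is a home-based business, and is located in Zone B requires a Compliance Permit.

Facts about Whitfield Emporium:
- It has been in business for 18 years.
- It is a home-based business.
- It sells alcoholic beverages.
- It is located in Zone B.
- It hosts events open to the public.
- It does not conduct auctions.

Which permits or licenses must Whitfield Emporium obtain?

Annual License, New Business License

Rule 1: is a home-based business (not: is a mobile business with no fixed premises); is located in Zone B → Operating License not required.
Rule 2: years in business 18 ≤ 19; is located in Zone B → New Business License required.
Rule 3: hosts events open to the public; sells alcoholic beverages → Annual License required.
Rule 4: years in business 18 < 26; is located in Zone B → Regulatory Authorization required.
Rule 5: does not conduct auctions → Compliance Certificate not required.
Rule 6: is a home-based business (not: operates from an industrially zoned site); is located in Zone B → Municipal Certificate not required.
Rule 7: is a home-based business (not: is a mobile business with no fixed premises) → Regulatory Authorization exemption does not apply.
Rule 8: is located in Zone B; does not conduct auctions → Commercial Registration not required.
Rule 9: is a home-based business → exempt from Regulatory Authorization.
Rule 10: does not conduct auctions; is a home-based business; is located in Zone B → Compliance Permit not required.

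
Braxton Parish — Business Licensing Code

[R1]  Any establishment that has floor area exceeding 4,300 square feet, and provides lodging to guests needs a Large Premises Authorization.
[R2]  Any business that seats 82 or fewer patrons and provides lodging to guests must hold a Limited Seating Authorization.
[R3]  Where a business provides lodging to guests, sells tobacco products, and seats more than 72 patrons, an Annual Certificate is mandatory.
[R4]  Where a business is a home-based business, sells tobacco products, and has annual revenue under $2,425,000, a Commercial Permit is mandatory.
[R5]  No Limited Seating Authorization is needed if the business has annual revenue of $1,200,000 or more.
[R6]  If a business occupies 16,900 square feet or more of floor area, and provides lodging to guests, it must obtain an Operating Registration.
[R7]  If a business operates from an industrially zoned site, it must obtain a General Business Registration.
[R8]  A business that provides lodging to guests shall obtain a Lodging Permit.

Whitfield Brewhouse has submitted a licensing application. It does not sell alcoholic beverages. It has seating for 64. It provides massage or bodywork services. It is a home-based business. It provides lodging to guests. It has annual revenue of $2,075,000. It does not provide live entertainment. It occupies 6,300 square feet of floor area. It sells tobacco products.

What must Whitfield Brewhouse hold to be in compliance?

Commercial Permit, Large Premises Authorization, Lodging Permit

[R1] floor area 6,300 square feet > 4,300 square feet; provides lodging to guests → Large Premises Authorization required.
[R2] seating 64 ≤ 82; provides lodging to guests → Limited Seating Authorization required.
[R3] provides lodging to guests; sells tobacco products; seating 64 ≤ 72 → Annual Certificate not required.
[R4] is a home-based business; sells tobacco products; revenue $2,075,000 < $2,425,000 → Commercial Permit required.
[R5] revenue $2,075,000 ≥ $1,200,000 → exempt from Limited Seating Authorization.
[R6] floor area 6,300 square feet < 16,900 square feet; provides lodging to guests → Operating Registration not required.
[R7] is a home-based business (not: operates from an industrially zoned site) → General Business Registration not required.
[R8] provides lodging to guests → Lodging Permit required.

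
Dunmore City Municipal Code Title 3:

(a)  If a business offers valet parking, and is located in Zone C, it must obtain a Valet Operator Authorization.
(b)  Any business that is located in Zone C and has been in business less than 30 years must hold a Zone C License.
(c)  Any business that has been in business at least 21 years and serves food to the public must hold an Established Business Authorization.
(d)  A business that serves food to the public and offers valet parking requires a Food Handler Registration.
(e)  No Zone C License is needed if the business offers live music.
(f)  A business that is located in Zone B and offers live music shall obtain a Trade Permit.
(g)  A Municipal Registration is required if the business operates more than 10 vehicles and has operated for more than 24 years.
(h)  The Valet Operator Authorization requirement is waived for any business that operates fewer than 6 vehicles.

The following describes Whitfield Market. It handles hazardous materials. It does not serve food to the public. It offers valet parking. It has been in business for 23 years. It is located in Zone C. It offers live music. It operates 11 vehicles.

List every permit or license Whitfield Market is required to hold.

Valet Operator Authorization

(a) offers valet parking; is located in Zone C → Valet Operator Authorization required.
(b) is located in Zone C; years in business 23 < 30 → Zone C License required.
(c) years in business 23 ≥ 21; does not serve food to the public → Established Business Authorization not required.
(d) does not serve food to the public; offers valet parking → Food Handler Registration not required.
(e) offers live music → exempt from Zone C License.
(f) is located in Zone C (not: is located in Zone B); offers live music → Trade Permit not required.
(g) vehicles 11 > 10; years in business 23 ≤ 24 → Municipal Registration not required.
(h) vehicles 11 ≥ 6 → Valet Operator Authorization exemption does not apply.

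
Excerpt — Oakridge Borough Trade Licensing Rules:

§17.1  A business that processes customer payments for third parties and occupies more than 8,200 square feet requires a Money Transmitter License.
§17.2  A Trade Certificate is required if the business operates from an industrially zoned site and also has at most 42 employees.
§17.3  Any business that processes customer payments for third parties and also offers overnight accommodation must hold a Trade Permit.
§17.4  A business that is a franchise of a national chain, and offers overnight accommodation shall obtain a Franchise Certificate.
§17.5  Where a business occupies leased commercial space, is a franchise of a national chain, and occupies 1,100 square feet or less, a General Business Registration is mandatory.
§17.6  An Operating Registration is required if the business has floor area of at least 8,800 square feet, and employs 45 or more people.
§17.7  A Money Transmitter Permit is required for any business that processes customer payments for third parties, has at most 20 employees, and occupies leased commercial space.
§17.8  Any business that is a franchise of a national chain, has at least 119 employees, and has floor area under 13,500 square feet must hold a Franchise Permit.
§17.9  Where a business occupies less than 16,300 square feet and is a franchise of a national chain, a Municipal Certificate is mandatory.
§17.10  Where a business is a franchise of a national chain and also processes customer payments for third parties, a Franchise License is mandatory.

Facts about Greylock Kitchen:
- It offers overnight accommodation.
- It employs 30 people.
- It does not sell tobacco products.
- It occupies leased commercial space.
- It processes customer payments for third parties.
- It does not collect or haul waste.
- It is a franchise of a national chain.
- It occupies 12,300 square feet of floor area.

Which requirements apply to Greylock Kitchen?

Franchise Certificate, Franchise License, Money Transmitter License, Municipal Certificate, Trade Permit

§17.1 processes customer payments for third parties; floor area 12,300 square feet > 8,200 square feet → Money Transmitter License required.
§17.2 occupies leased commercial space (not: operates from an industrially zoned site); employees 30 ≤ 42 → Trade Certificate not required.
§17.3 processes customer payments for third parties; offers overnight accommodation → Trade Permit required.
§17.4 is a franchise of a national chain; offers overnight accommodation → Franchise Certificate required.
§17.5 occupies leased commercial space; is a franchise of a national chain; floor area 12,300 square feet > 1,100 square feet → General Business Registration not required.
§17.6 floor area 12,300 square feet ≥ 8,800 square feet; employees 30 < 45 → Operating Registration not required.
§17.7 processes customer payments for third parties; employees 30 > 20; occupies leased commercial space → Money Transmitter Permit not required.
§17.8 is a franchise of a national chain; employees 30 < 119; floor area 12,300 square feet < 13,500 square feet → Franchise Permit not required.
§17.9 floor area 12,300 square feet < 16,300 square feet; is a franchise of a national chain → Municipal Certificate required.
§17.10 is a franchise of a national chain; processes customer payments for third parties → Franchise License required.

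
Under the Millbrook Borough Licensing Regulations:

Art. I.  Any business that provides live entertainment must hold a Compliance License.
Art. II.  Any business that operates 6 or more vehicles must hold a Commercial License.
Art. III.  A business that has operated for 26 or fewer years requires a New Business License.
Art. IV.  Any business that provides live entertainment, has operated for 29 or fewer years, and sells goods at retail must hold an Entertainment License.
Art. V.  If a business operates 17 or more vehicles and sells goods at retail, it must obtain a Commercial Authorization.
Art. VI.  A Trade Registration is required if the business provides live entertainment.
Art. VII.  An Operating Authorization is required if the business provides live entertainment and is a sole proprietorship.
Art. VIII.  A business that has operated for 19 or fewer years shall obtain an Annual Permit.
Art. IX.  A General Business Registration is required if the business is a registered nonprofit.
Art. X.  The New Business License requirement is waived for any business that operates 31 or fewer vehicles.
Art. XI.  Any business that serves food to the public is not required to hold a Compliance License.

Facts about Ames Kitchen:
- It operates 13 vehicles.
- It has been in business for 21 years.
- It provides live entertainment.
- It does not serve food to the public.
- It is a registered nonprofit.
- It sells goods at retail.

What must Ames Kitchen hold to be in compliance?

Commercial License, Compliance License, Entertainment License, General Business Registration, Trade Registration

Art. I. provides live entertainment → Compliance License required.
Art. II. vehicles 13 ≥ 6 → Commercial License required.
Art. III. years in business 21 ≤ 26 → New Business License required.
Art. IV. provides live entertainment; years in business 21 ≤ 29; sells goods at retail → Entertainment License required.
Art. V. vehicles 13 < 17; sells goods at retail → Commercial Authorization not required.
Art. VI. provides live entertainment → Trade Registration required.
Art. VII. provides live entertainment; is a registered nonprofit (not: is a sole proprietorship) → Operating Authorization not required.
Art. VIII. years in business 21 > 19 → Annual Permit not required.
Art. IX. is a registered nonprofit → General Business Registration required.
Art. X. vehicles 13 ≤ 31 → exempt from New Business License.
Art. XI. does not serve food to the public → Compliance License exemption does not apply.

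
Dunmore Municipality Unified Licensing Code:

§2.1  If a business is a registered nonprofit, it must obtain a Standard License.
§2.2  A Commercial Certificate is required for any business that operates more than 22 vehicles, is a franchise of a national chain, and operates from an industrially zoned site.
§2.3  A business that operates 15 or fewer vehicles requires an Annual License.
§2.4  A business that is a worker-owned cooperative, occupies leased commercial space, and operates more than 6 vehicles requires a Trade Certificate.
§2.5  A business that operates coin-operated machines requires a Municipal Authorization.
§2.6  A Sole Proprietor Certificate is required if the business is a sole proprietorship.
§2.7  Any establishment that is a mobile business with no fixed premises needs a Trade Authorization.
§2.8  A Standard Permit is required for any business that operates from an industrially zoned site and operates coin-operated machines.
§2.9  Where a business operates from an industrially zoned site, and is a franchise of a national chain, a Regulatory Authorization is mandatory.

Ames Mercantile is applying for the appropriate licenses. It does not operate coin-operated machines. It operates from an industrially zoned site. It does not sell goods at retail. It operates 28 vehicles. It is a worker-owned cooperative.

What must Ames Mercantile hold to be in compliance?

§2.1 is a worker-owned cooperative (not: is a registered nonprofit) → Standard License not required.
§2.2 vehicles 28 > 22; is a worker-owned cooperative (not: is a franchise of a national chain); operates from an industrially zoned site → Commercial Certificate not required.
§2.3 vehicles 28 > 15 → Annual License not required.
§2.4 is a worker-owned cooperative; operates from an industrially zoned site (not: occupies leased commercial space); vehicles 28 > 6 → Trade Certificate not required.
§2.5 does not operate coin-operated machines → Municipal Authorization not required.
§2.6 is a worker-owned cooperative (not: is a sole proprietorship) → Sole Proprietor Certificate not required.
§2.7 operates from an industrially zoned site (not: is a mobile business with no fixed premises) → Trade Authorization not required.
§2.8 operates from an industrially zoned site; does not operate coin-operated machines → Standard Permit not required.
§2.9 operates from an industrially zoned site; is a worker-owned cooperative (not: is a franchise of a national chain) → Regulatory Authorization not required.

None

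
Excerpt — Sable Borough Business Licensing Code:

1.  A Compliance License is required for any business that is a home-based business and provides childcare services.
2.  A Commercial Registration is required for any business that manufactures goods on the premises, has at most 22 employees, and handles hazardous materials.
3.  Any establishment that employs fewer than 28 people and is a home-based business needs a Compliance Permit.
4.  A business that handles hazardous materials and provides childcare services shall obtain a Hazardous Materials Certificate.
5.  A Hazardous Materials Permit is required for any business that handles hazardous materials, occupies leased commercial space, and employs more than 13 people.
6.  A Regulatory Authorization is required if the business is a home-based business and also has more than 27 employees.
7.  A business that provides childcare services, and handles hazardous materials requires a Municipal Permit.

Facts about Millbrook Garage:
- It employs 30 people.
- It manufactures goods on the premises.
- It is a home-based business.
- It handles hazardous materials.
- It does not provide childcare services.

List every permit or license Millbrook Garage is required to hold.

Regulatory Authorization

1. is a home-based business; does not provide childcare services → Compliance License not required.
2. manufactures goods on the premises; employees 30 > 22; handles hazardous materials → Commercial Registration not required.
3. employees 30 ≥ 28; is a home-based business → Compliance Permit not required.
4. handles hazardous materials; does not provide childcare services → Hazardous Materials Certificate not required.
5. handles hazardous materials; is a home-based business (not: occupies leased commercial space); employees 30 > 13 → Hazardous Materials Permit not required.
6. is a home-based business; employees 30 > 27 → Regulatory Authorization required.
7. does not provide childcare services; handles hazardous materials → Municipal Permit not required.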